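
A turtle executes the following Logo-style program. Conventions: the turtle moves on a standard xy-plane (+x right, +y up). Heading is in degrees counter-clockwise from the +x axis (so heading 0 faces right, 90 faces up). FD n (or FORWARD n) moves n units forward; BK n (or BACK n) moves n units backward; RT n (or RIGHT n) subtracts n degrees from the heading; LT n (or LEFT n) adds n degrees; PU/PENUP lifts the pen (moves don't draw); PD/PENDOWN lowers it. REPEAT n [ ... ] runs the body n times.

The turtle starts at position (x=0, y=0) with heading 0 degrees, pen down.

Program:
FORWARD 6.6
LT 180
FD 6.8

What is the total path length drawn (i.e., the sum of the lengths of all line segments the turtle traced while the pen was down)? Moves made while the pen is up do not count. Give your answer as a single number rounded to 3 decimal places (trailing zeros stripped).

Answer: 13.4

Derivation:
Executing turtle program step by step:
Start: pos=(0,0), heading=0, pen down
FD 6.6: (0,0) -> (6.6,0) [heading=0, draw]
LT 180: heading 0 -> 180
FD 6.8: (6.6,0) -> (-0.2,0) [heading=180, draw]
Final: pos=(-0.2,0), heading=180, 2 segment(s) drawn

Segment lengths:
  seg 1: (0,0) -> (6.6,0), length = 6.6
  seg 2: (6.6,0) -> (-0.2,0), length = 6.8
Total = 13.4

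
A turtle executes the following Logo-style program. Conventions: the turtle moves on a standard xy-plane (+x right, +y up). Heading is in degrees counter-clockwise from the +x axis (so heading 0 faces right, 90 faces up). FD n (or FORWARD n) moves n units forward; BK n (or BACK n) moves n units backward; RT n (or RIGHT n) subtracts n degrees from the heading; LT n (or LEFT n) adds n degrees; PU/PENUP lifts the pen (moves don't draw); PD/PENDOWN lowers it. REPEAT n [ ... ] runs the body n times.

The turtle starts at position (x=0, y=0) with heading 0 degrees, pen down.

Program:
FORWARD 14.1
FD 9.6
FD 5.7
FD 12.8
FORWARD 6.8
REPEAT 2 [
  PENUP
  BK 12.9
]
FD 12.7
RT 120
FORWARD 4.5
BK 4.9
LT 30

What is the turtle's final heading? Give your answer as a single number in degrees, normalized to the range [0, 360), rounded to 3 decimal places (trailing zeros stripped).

Answer: 270

Derivation:
Executing turtle program step by step:
Start: pos=(0,0), heading=0, pen down
FD 14.1: (0,0) -> (14.1,0) [heading=0, draw]
FD 9.6: (14.1,0) -> (23.7,0) [heading=0, draw]
FD 5.7: (23.7,0) -> (29.4,0) [heading=0, draw]
FD 12.8: (29.4,0) -> (42.2,0) [heading=0, draw]
FD 6.8: (42.2,0) -> (49,0) [heading=0, draw]
REPEAT 2 [
  -- iteration 1/2 --
  PU: pen up
  BK 12.9: (49,0) -> (36.1,0) [heading=0, move]
  -- iteration 2/2 --
  PU: pen up
  BK 12.9: (36.1,0) -> (23.2,0) [heading=0, move]
]
FD 12.7: (23.2,0) -> (35.9,0) [heading=0, move]
RT 120: heading 0 -> 240
FD 4.5: (35.9,0) -> (33.65,-3.897) [heading=240, move]
BK 4.9: (33.65,-3.897) -> (36.1,0.346) [heading=240, move]
LT 30: heading 240 -> 270
Final: pos=(36.1,0.346), heading=270, 5 segment(s) drawn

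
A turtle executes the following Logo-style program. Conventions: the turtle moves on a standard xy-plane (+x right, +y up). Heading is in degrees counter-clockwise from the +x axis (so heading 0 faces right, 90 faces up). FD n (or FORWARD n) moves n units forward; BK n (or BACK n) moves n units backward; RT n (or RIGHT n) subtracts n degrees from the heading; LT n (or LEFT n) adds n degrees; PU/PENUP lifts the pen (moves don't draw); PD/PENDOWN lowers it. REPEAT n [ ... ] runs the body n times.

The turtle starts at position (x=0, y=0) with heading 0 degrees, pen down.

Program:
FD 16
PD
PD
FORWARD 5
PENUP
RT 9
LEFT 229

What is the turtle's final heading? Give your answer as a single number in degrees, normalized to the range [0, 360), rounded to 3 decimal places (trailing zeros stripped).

Answer: 220

Derivation:
Executing turtle program step by step:
Start: pos=(0,0), heading=0, pen down
FD 16: (0,0) -> (16,0) [heading=0, draw]
PD: pen down
PD: pen down
FD 5: (16,0) -> (21,0) [heading=0, draw]
PU: pen up
RT 9: heading 0 -> 351
LT 229: heading 351 -> 220
Final: pos=(21,0), heading=220, 2 segment(s) drawn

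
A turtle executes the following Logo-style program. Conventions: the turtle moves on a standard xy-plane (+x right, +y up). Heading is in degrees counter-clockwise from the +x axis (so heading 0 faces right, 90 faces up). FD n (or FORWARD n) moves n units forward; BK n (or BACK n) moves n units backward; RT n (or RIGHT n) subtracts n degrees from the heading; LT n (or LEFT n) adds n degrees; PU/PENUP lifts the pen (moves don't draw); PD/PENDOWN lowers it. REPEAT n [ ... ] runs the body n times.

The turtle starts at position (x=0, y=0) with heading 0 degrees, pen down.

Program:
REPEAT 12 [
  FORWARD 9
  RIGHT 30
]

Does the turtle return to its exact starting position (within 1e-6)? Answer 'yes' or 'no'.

Executing turtle program step by step:
Start: pos=(0,0), heading=0, pen down
REPEAT 12 [
  -- iteration 1/12 --
  FD 9: (0,0) -> (9,0) [heading=0, draw]
  RT 30: heading 0 -> 330
  -- iteration 2/12 --
  FD 9: (9,0) -> (16.794,-4.5) [heading=330, draw]
  RT 30: heading 330 -> 300
  -- iteration 3/12 --
  FD 9: (16.794,-4.5) -> (21.294,-12.294) [heading=300, draw]
  RT 30: heading 300 -> 270
  -- iteration 4/12 --
  FD 9: (21.294,-12.294) -> (21.294,-21.294) [heading=270, draw]
  RT 30: heading 270 -> 240
  -- iteration 5/12 --
  FD 9: (21.294,-21.294) -> (16.794,-29.088) [heading=240, draw]
  RT 30: heading 240 -> 210
  -- iteration 6/12 --
  FD 9: (16.794,-29.088) -> (9,-33.588) [heading=210, draw]
  RT 30: heading 210 -> 180
  -- iteration 7/12 --
  FD 9: (9,-33.588) -> (0,-33.588) [heading=180, draw]
  RT 30: heading 180 -> 150
  -- iteration 8/12 --
  FD 9: (0,-33.588) -> (-7.794,-29.088) [heading=150, draw]
  RT 30: heading 150 -> 120
  -- iteration 9/12 --
  FD 9: (-7.794,-29.088) -> (-12.294,-21.294) [heading=120, draw]
  RT 30: heading 120 -> 90
  -- iteration 10/12 --
  FD 9: (-12.294,-21.294) -> (-12.294,-12.294) [heading=90, draw]
  RT 30: heading 90 -> 60
  -- iteration 11/12 --
  FD 9: (-12.294,-12.294) -> (-7.794,-4.5) [heading=60, draw]
  RT 30: heading 60 -> 30
  -- iteration 12/12 --
  FD 9: (-7.794,-4.5) -> (0,0) [heading=30, draw]
  RT 30: heading 30 -> 0
]
Final: pos=(0,0), heading=0, 12 segment(s) drawn

Start position: (0, 0)
Final position: (0, 0)
Distance = 0; < 1e-6 -> CLOSED

Answer: yes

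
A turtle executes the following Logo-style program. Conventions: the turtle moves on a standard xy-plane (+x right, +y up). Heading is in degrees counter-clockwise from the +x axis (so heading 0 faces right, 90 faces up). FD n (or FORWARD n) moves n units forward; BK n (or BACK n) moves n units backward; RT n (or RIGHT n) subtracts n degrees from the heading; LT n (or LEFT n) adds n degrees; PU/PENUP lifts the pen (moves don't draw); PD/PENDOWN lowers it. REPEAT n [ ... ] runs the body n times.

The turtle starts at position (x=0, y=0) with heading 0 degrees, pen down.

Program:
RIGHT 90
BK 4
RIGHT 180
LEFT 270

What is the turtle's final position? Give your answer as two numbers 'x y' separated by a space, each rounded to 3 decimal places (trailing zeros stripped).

Answer: 0 4

Derivation:
Executing turtle program step by step:
Start: pos=(0,0), heading=0, pen down
RT 90: heading 0 -> 270
BK 4: (0,0) -> (0,4) [heading=270, draw]
RT 180: heading 270 -> 90
LT 270: heading 90 -> 0
Final: pos=(0,4), heading=0, 1 segment(s) drawn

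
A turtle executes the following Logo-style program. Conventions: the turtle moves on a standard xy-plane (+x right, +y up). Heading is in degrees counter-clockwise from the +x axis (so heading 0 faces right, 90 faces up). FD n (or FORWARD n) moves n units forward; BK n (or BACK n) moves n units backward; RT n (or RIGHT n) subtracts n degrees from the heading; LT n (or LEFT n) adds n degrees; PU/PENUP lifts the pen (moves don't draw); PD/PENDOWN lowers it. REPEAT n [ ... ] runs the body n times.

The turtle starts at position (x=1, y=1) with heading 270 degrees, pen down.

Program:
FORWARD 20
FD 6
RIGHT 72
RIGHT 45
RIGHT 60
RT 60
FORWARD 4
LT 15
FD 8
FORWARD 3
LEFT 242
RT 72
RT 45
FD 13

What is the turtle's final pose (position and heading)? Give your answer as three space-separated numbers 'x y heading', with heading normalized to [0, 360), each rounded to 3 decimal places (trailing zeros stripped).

Executing turtle program step by step:
Start: pos=(1,1), heading=270, pen down
FD 20: (1,1) -> (1,-19) [heading=270, draw]
FD 6: (1,-19) -> (1,-25) [heading=270, draw]
RT 72: heading 270 -> 198
RT 45: heading 198 -> 153
RT 60: heading 153 -> 93
RT 60: heading 93 -> 33
FD 4: (1,-25) -> (4.355,-22.821) [heading=33, draw]
LT 15: heading 33 -> 48
FD 8: (4.355,-22.821) -> (9.708,-16.876) [heading=48, draw]
FD 3: (9.708,-16.876) -> (11.715,-14.647) [heading=48, draw]
LT 242: heading 48 -> 290
RT 72: heading 290 -> 218
RT 45: heading 218 -> 173
FD 13: (11.715,-14.647) -> (-1.188,-13.063) [heading=173, draw]
Final: pos=(-1.188,-13.063), heading=173, 6 segment(s) drawn

Answer: -1.188 -13.063 173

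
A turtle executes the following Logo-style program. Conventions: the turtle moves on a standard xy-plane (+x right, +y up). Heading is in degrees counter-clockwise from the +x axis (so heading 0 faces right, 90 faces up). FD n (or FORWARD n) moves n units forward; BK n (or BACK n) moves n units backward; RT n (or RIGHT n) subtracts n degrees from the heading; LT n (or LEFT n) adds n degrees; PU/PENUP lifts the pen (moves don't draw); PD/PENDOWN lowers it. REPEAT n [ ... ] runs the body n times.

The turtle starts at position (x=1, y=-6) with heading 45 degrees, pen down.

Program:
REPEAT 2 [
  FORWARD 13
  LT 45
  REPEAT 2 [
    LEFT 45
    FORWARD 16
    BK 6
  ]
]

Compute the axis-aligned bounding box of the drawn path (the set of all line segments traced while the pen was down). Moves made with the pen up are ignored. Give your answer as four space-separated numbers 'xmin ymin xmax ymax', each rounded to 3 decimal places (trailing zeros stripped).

Answer: -19.879 -11.05 10.192 14.506

Derivation:
Executing turtle program step by step:
Start: pos=(1,-6), heading=45, pen down
REPEAT 2 [
  -- iteration 1/2 --
  FD 13: (1,-6) -> (10.192,3.192) [heading=45, draw]
  LT 45: heading 45 -> 90
  REPEAT 2 [
    -- iteration 1/2 --
    LT 45: heading 90 -> 135
    FD 16: (10.192,3.192) -> (-1.121,14.506) [heading=135, draw]
    BK 6: (-1.121,14.506) -> (3.121,10.263) [heading=135, draw]
    -- iteration 2/2 --
    LT 45: heading 135 -> 180
    FD 16: (3.121,10.263) -> (-12.879,10.263) [heading=180, draw]
    BK 6: (-12.879,10.263) -> (-6.879,10.263) [heading=180, draw]
  ]
  -- iteration 2/2 --
  FD 13: (-6.879,10.263) -> (-19.879,10.263) [heading=180, draw]
  LT 45: heading 180 -> 225
  REPEAT 2 [
    -- iteration 1/2 --
    LT 45: heading 225 -> 270
    FD 16: (-19.879,10.263) -> (-19.879,-5.737) [heading=270, draw]
    BK 6: (-19.879,-5.737) -> (-19.879,0.263) [heading=270, draw]
    -- iteration 2/2 --
    LT 45: heading 270 -> 315
    FD 16: (-19.879,0.263) -> (-8.565,-11.05) [heading=315, draw]
    BK 6: (-8.565,-11.05) -> (-12.808,-6.808) [heading=315, draw]
  ]
]
Final: pos=(-12.808,-6.808), heading=315, 10 segment(s) drawn

Segment endpoints: x in {-19.879, -19.879, -12.879, -12.808, -8.565, -6.879, -1.121, 1, 3.121, 10.192}, y in {-11.05, -6.808, -6, -5.737, 0.263, 3.192, 10.263, 10.263, 10.263, 14.506}
xmin=-19.879, ymin=-11.05, xmax=10.192, ymax=14.506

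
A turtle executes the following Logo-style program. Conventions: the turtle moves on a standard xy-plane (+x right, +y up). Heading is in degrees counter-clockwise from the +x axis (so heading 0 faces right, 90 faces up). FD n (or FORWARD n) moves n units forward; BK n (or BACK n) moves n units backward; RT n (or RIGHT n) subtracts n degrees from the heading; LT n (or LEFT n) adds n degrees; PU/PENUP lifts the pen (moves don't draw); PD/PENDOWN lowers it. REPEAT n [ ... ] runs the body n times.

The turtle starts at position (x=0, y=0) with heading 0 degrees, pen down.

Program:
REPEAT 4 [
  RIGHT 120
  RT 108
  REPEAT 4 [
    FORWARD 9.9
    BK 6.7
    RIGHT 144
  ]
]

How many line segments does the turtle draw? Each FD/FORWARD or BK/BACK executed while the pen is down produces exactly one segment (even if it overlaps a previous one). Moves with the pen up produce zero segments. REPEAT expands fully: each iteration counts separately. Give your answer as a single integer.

Answer: 32

Derivation:
Executing turtle program step by step:
Start: pos=(0,0), heading=0, pen down
REPEAT 4 [
  -- iteration 1/4 --
  RT 120: heading 0 -> 240
  RT 108: heading 240 -> 132
  REPEAT 4 [
    -- iteration 1/4 --
    FD 9.9: (0,0) -> (-6.624,7.357) [heading=132, draw]
    BK 6.7: (-6.624,7.357) -> (-2.141,2.378) [heading=132, draw]
    RT 144: heading 132 -> 348
    -- iteration 2/4 --
    FD 9.9: (-2.141,2.378) -> (7.542,0.32) [heading=348, draw]
    BK 6.7: (7.542,0.32) -> (0.989,1.713) [heading=348, draw]
    RT 144: heading 348 -> 204
    -- iteration 3/4 --
    FD 9.9: (0.989,1.713) -> (-8.055,-2.314) [heading=204, draw]
    BK 6.7: (-8.055,-2.314) -> (-1.934,0.411) [heading=204, draw]
    RT 144: heading 204 -> 60
    -- iteration 4/4 --
    FD 9.9: (-1.934,0.411) -> (3.016,8.985) [heading=60, draw]
    BK 6.7: (3.016,8.985) -> (-0.334,3.182) [heading=60, draw]
    RT 144: heading 60 -> 276
  ]
  -- iteration 2/4 --
  RT 120: heading 276 -> 156
  RT 108: heading 156 -> 48
  REPEAT 4 [
    -- iteration 1/4 --
    FD 9.9: (-0.334,3.182) -> (6.29,10.54) [heading=48, draw]
    BK 6.7: (6.29,10.54) -> (1.807,5.561) [heading=48, draw]
    RT 144: heading 48 -> 264
    -- iteration 2/4 --
    FD 9.9: (1.807,5.561) -> (0.772,-4.285) [heading=264, draw]
    BK 6.7: (0.772,-4.285) -> (1.472,2.378) [heading=264, draw]
    RT 144: heading 264 -> 120
    -- iteration 3/4 --
    FD 9.9: (1.472,2.378) -> (-3.478,10.952) [heading=120, draw]
    BK 6.7: (-3.478,10.952) -> (-0.128,5.149) [heading=120, draw]
    RT 144: heading 120 -> 336
    -- iteration 4/4 --
    FD 9.9: (-0.128,5.149) -> (8.916,1.123) [heading=336, draw]
    BK 6.7: (8.916,1.123) -> (2.796,3.848) [heading=336, draw]
    RT 144: heading 336 -> 192
  ]
  -- iteration 3/4 --
  RT 120: heading 192 -> 72
  RT 108: heading 72 -> 324
  REPEAT 4 [
    -- iteration 1/4 --
    FD 9.9: (2.796,3.848) -> (10.805,-1.971) [heading=324, draw]
    BK 6.7: (10.805,-1.971) -> (5.384,1.967) [heading=324, draw]
    RT 144: heading 324 -> 180
    -- iteration 2/4 --
    FD 9.9: (5.384,1.967) -> (-4.516,1.967) [heading=180, draw]
    BK 6.7: (-4.516,1.967) -> (2.184,1.967) [heading=180, draw]
    RT 144: heading 180 -> 36
    -- iteration 3/4 --
    FD 9.9: (2.184,1.967) -> (10.194,7.786) [heading=36, draw]
    BK 6.7: (10.194,7.786) -> (4.773,3.848) [heading=36, draw]
    RT 144: heading 36 -> 252
    -- iteration 4/4 --
    FD 9.9: (4.773,3.848) -> (1.714,-5.568) [heading=252, draw]
    BK 6.7: (1.714,-5.568) -> (3.784,0.804) [heading=252, draw]
    RT 144: heading 252 -> 108
  ]
  -- iteration 4/4 --
  RT 120: heading 108 -> 348
  RT 108: heading 348 -> 240
  REPEAT 4 [
    -- iteration 1/4 --
    FD 9.9: (3.784,0.804) -> (-1.166,-7.769) [heading=240, draw]
    BK 6.7: (-1.166,-7.769) -> (2.184,-1.967) [heading=240, draw]
    RT 144: heading 240 -> 96
    -- iteration 2/4 --
    FD 9.9: (2.184,-1.967) -> (1.15,7.879) [heading=96, draw]
    BK 6.7: (1.15,7.879) -> (1.85,1.216) [heading=96, draw]
    RT 144: heading 96 -> 312
    -- iteration 3/4 --
    FD 9.9: (1.85,1.216) -> (8.474,-6.142) [heading=312, draw]
    BK 6.7: (8.474,-6.142) -> (3.991,-1.162) [heading=312, draw]
    RT 144: heading 312 -> 168
    -- iteration 4/4 --
    FD 9.9: (3.991,-1.162) -> (-5.692,0.896) [heading=168, draw]
    BK 6.7: (-5.692,0.896) -> (0.861,-0.497) [heading=168, draw]
    RT 144: heading 168 -> 24
  ]
]
Final: pos=(0.861,-0.497), heading=24, 32 segment(s) drawn
Segments drawn: 32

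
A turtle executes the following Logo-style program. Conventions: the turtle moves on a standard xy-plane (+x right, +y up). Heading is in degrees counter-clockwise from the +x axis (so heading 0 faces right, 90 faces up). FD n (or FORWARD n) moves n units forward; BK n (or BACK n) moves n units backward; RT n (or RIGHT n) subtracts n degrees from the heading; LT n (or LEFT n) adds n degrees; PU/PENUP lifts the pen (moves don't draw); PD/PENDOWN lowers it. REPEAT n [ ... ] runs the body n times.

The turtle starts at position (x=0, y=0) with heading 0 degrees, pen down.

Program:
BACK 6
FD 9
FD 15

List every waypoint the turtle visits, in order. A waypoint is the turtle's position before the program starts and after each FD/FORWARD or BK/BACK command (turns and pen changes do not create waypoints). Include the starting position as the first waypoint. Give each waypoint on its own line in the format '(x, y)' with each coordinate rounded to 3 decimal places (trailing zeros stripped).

Executing turtle program step by step:
Start: pos=(0,0), heading=0, pen down
BK 6: (0,0) -> (-6,0) [heading=0, draw]
FD 9: (-6,0) -> (3,0) [heading=0, draw]
FD 15: (3,0) -> (18,0) [heading=0, draw]
Final: pos=(18,0), heading=0, 3 segment(s) drawn
Waypoints (4 total):
(0, 0)
(-6, 0)
(3, 0)
(18, 0)

Answer: (0, 0)
(-6, 0)
(3, 0)
(18, 0)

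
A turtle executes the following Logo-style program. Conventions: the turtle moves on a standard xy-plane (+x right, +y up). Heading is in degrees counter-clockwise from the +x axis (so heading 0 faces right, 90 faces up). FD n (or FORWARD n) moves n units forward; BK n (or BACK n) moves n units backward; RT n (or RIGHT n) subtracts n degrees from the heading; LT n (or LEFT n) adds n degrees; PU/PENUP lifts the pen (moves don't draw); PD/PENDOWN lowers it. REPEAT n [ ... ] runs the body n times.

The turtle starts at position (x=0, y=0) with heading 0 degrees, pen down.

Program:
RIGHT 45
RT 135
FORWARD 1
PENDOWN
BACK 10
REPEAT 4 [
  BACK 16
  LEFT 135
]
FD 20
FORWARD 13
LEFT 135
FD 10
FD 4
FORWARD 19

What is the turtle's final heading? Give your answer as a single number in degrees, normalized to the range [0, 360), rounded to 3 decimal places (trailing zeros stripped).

Executing turtle program step by step:
Start: pos=(0,0), heading=0, pen down
RT 45: heading 0 -> 315
RT 135: heading 315 -> 180
FD 1: (0,0) -> (-1,0) [heading=180, draw]
PD: pen down
BK 10: (-1,0) -> (9,0) [heading=180, draw]
REPEAT 4 [
  -- iteration 1/4 --
  BK 16: (9,0) -> (25,0) [heading=180, draw]
  LT 135: heading 180 -> 315
  -- iteration 2/4 --
  BK 16: (25,0) -> (13.686,11.314) [heading=315, draw]
  LT 135: heading 315 -> 90
  -- iteration 3/4 --
  BK 16: (13.686,11.314) -> (13.686,-4.686) [heading=90, draw]
  LT 135: heading 90 -> 225
  -- iteration 4/4 --
  BK 16: (13.686,-4.686) -> (25,6.627) [heading=225, draw]
  LT 135: heading 225 -> 0
]
FD 20: (25,6.627) -> (45,6.627) [heading=0, draw]
FD 13: (45,6.627) -> (58,6.627) [heading=0, draw]
LT 135: heading 0 -> 135
FD 10: (58,6.627) -> (50.929,13.698) [heading=135, draw]
FD 4: (50.929,13.698) -> (48.101,16.527) [heading=135, draw]
FD 19: (48.101,16.527) -> (34.665,29.962) [heading=135, draw]
Final: pos=(34.665,29.962), heading=135, 11 segment(s) drawn

Answer: 135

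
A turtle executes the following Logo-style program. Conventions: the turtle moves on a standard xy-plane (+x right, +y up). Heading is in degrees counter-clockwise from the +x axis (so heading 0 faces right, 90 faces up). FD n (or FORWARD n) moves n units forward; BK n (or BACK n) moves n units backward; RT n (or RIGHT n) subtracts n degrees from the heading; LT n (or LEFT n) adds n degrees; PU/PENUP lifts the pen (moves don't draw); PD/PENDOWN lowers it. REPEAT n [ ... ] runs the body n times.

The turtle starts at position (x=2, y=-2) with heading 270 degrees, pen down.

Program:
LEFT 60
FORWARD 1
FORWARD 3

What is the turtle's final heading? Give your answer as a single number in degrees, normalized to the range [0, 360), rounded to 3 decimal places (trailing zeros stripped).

Executing turtle program step by step:
Start: pos=(2,-2), heading=270, pen down
LT 60: heading 270 -> 330
FD 1: (2,-2) -> (2.866,-2.5) [heading=330, draw]
FD 3: (2.866,-2.5) -> (5.464,-4) [heading=330, draw]
Final: pos=(5.464,-4), heading=330, 2 segment(s) drawn

Answer: 330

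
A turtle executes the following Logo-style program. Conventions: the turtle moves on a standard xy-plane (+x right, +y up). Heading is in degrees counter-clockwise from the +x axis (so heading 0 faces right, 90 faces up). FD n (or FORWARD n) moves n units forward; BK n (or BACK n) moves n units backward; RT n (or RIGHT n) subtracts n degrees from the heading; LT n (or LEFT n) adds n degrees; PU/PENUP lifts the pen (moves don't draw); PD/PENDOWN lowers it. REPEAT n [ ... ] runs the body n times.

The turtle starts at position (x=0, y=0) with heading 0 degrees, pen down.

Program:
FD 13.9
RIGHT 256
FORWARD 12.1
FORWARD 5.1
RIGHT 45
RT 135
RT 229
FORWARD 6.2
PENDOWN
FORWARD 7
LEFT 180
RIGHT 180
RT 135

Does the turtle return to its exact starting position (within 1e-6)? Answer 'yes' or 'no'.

Executing turtle program step by step:
Start: pos=(0,0), heading=0, pen down
FD 13.9: (0,0) -> (13.9,0) [heading=0, draw]
RT 256: heading 0 -> 104
FD 12.1: (13.9,0) -> (10.973,11.741) [heading=104, draw]
FD 5.1: (10.973,11.741) -> (9.739,16.689) [heading=104, draw]
RT 45: heading 104 -> 59
RT 135: heading 59 -> 284
RT 229: heading 284 -> 55
FD 6.2: (9.739,16.689) -> (13.295,21.768) [heading=55, draw]
PD: pen down
FD 7: (13.295,21.768) -> (17.31,27.502) [heading=55, draw]
LT 180: heading 55 -> 235
RT 180: heading 235 -> 55
RT 135: heading 55 -> 280
Final: pos=(17.31,27.502), heading=280, 5 segment(s) drawn

Start position: (0, 0)
Final position: (17.31, 27.502)
Distance = 32.496; >= 1e-6 -> NOT closed

Answer: no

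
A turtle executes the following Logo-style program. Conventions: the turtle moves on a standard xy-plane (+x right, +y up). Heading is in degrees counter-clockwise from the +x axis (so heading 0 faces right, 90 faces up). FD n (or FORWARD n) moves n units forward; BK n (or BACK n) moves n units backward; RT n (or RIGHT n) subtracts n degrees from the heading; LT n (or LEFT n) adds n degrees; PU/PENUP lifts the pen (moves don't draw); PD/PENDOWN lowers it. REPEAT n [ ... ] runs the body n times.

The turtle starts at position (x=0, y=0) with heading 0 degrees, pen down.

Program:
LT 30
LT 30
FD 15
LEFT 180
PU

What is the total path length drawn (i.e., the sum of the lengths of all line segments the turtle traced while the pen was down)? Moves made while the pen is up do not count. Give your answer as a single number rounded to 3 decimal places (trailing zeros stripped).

Executing turtle program step by step:
Start: pos=(0,0), heading=0, pen down
LT 30: heading 0 -> 30
LT 30: heading 30 -> 60
FD 15: (0,0) -> (7.5,12.99) [heading=60, draw]
LT 180: heading 60 -> 240
PU: pen up
Final: pos=(7.5,12.99), heading=240, 1 segment(s) drawn

Segment lengths:
  seg 1: (0,0) -> (7.5,12.99), length = 15
Total = 15

Answer: 15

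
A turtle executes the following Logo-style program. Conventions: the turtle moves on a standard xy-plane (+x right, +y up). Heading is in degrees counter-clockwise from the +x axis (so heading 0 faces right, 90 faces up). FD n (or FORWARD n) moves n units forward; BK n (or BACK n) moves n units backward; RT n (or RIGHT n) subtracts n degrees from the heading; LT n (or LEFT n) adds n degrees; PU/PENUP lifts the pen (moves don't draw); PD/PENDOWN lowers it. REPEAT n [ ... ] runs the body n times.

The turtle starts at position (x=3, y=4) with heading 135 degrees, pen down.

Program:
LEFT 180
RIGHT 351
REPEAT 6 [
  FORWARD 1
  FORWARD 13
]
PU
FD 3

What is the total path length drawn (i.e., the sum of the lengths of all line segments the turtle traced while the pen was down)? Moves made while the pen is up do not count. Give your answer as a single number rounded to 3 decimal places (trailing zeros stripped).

Executing turtle program step by step:
Start: pos=(3,4), heading=135, pen down
LT 180: heading 135 -> 315
RT 351: heading 315 -> 324
REPEAT 6 [
  -- iteration 1/6 --
  FD 1: (3,4) -> (3.809,3.412) [heading=324, draw]
  FD 13: (3.809,3.412) -> (14.326,-4.229) [heading=324, draw]
  -- iteration 2/6 --
  FD 1: (14.326,-4.229) -> (15.135,-4.817) [heading=324, draw]
  FD 13: (15.135,-4.817) -> (25.652,-12.458) [heading=324, draw]
  -- iteration 3/6 --
  FD 1: (25.652,-12.458) -> (26.461,-13.046) [heading=324, draw]
  FD 13: (26.461,-13.046) -> (36.979,-20.687) [heading=324, draw]
  -- iteration 4/6 --
  FD 1: (36.979,-20.687) -> (37.788,-21.275) [heading=324, draw]
  FD 13: (37.788,-21.275) -> (48.305,-28.916) [heading=324, draw]
  -- iteration 5/6 --
  FD 1: (48.305,-28.916) -> (49.114,-29.504) [heading=324, draw]
  FD 13: (49.114,-29.504) -> (59.631,-37.145) [heading=324, draw]
  -- iteration 6/6 --
  FD 1: (59.631,-37.145) -> (60.44,-37.733) [heading=324, draw]
  FD 13: (60.44,-37.733) -> (70.957,-45.374) [heading=324, draw]
]
PU: pen up
FD 3: (70.957,-45.374) -> (73.384,-47.137) [heading=324, move]
Final: pos=(73.384,-47.137), heading=324, 12 segment(s) drawn

Segment lengths:
  seg 1: (3,4) -> (3.809,3.412), length = 1
  seg 2: (3.809,3.412) -> (14.326,-4.229), length = 13
  seg 3: (14.326,-4.229) -> (15.135,-4.817), length = 1
  seg 4: (15.135,-4.817) -> (25.652,-12.458), length = 13
  seg 5: (25.652,-12.458) -> (26.461,-13.046), length = 1
  seg 6: (26.461,-13.046) -> (36.979,-20.687), length = 13
  seg 7: (36.979,-20.687) -> (37.788,-21.275), length = 1
  seg 8: (37.788,-21.275) -> (48.305,-28.916), length = 13
  seg 9: (48.305,-28.916) -> (49.114,-29.504), length = 1
  seg 10: (49.114,-29.504) -> (59.631,-37.145), length = 13
  seg 11: (59.631,-37.145) -> (60.44,-37.733), length = 1
  seg 12: (60.44,-37.733) -> (70.957,-45.374), length = 13
Total = 84

Answer: 84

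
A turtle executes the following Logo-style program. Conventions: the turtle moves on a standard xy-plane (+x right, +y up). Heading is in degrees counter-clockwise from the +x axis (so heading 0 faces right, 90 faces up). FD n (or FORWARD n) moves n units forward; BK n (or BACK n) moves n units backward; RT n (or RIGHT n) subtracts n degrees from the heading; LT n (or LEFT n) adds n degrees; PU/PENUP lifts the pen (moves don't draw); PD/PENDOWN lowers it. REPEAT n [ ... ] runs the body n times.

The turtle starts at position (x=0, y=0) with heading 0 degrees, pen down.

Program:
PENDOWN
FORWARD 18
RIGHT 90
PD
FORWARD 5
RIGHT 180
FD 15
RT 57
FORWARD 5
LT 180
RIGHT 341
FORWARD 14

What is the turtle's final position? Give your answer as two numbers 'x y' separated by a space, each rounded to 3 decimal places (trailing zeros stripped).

Answer: 13.574 1.691

Derivation:
Executing turtle program step by step:
Start: pos=(0,0), heading=0, pen down
PD: pen down
FD 18: (0,0) -> (18,0) [heading=0, draw]
RT 90: heading 0 -> 270
PD: pen down
FD 5: (18,0) -> (18,-5) [heading=270, draw]
RT 180: heading 270 -> 90
FD 15: (18,-5) -> (18,10) [heading=90, draw]
RT 57: heading 90 -> 33
FD 5: (18,10) -> (22.193,12.723) [heading=33, draw]
LT 180: heading 33 -> 213
RT 341: heading 213 -> 232
FD 14: (22.193,12.723) -> (13.574,1.691) [heading=232, draw]
Final: pos=(13.574,1.691), heading=232, 5 segment(s) drawn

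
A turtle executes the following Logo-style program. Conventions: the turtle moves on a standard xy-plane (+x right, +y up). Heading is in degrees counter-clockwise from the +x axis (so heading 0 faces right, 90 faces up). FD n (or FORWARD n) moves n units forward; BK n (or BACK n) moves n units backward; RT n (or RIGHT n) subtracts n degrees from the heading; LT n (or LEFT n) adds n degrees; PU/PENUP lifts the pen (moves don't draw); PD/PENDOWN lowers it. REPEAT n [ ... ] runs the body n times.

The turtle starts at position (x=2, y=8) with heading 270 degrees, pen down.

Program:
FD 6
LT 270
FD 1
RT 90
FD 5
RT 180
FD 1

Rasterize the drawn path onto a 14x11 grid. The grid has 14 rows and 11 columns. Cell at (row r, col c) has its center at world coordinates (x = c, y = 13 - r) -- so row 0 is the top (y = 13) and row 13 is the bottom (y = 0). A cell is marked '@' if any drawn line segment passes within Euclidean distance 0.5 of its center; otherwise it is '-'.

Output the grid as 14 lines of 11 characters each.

Segment 0: (2,8) -> (2,2)
Segment 1: (2,2) -> (1,2)
Segment 2: (1,2) -> (1,7)
Segment 3: (1,7) -> (1,6)

Answer: -----------
-----------
-----------
-----------
-----------
--@--------
-@@--------
-@@--------
-@@--------
-@@--------
-@@--------
-@@--------
-----------
-----------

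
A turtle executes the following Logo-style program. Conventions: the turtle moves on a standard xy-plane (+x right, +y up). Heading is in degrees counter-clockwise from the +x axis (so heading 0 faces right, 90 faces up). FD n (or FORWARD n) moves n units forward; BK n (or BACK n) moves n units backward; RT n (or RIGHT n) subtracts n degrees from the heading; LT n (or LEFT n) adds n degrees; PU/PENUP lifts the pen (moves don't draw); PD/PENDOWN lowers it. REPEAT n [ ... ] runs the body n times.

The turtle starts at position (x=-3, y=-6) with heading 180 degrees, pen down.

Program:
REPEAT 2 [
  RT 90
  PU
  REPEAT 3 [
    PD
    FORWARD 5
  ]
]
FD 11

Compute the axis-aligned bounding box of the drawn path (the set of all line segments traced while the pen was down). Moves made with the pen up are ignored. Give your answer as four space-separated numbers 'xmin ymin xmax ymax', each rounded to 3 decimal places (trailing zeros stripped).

Answer: -3 -6 23 9

Derivation:
Executing turtle program step by step:
Start: pos=(-3,-6), heading=180, pen down
REPEAT 2 [
  -- iteration 1/2 --
  RT 90: heading 180 -> 90
  PU: pen up
  REPEAT 3 [
    -- iteration 1/3 --
    PD: pen down
    FD 5: (-3,-6) -> (-3,-1) [heading=90, draw]
    -- iteration 2/3 --
    PD: pen down
    FD 5: (-3,-1) -> (-3,4) [heading=90, draw]
    -- iteration 3/3 --
    PD: pen down
    FD 5: (-3,4) -> (-3,9) [heading=90, draw]
  ]
  -- iteration 2/2 --
  RT 90: heading 90 -> 0
  PU: pen up
  REPEAT 3 [
    -- iteration 1/3 --
    PD: pen down
    FD 5: (-3,9) -> (2,9) [heading=0, draw]
    -- iteration 2/3 --
    PD: pen down
    FD 5: (2,9) -> (7,9) [heading=0, draw]
    -- iteration 3/3 --
    PD: pen down
    FD 5: (7,9) -> (12,9) [heading=0, draw]
  ]
]
FD 11: (12,9) -> (23,9) [heading=0, draw]
Final: pos=(23,9), heading=0, 7 segment(s) drawn

Segment endpoints: x in {-3, -3, -3, -3, 2, 7, 12, 23}, y in {-6, -1, 4, 9}
xmin=-3, ymin=-6, xmax=23, ymax=9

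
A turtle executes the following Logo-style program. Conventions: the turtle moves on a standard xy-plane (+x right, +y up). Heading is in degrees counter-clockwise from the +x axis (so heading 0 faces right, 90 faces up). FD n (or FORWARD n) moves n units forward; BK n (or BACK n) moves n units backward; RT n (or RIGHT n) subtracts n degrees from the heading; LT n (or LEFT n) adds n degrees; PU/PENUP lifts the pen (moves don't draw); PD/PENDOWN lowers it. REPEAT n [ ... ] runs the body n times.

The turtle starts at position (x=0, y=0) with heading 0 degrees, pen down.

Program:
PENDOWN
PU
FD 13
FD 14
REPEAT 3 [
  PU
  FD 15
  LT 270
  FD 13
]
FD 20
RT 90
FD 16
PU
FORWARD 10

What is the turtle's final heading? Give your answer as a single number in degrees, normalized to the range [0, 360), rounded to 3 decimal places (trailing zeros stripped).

Answer: 0

Derivation:
Executing turtle program step by step:
Start: pos=(0,0), heading=0, pen down
PD: pen down
PU: pen up
FD 13: (0,0) -> (13,0) [heading=0, move]
FD 14: (13,0) -> (27,0) [heading=0, move]
REPEAT 3 [
  -- iteration 1/3 --
  PU: pen up
  FD 15: (27,0) -> (42,0) [heading=0, move]
  LT 270: heading 0 -> 270
  FD 13: (42,0) -> (42,-13) [heading=270, move]
  -- iteration 2/3 --
  PU: pen up
  FD 15: (42,-13) -> (42,-28) [heading=270, move]
  LT 270: heading 270 -> 180
  FD 13: (42,-28) -> (29,-28) [heading=180, move]
  -- iteration 3/3 --
  PU: pen up
  FD 15: (29,-28) -> (14,-28) [heading=180, move]
  LT 270: heading 180 -> 90
  FD 13: (14,-28) -> (14,-15) [heading=90, move]
]
FD 20: (14,-15) -> (14,5) [heading=90, move]
RT 90: heading 90 -> 0
FD 16: (14,5) -> (30,5) [heading=0, move]
PU: pen up
FD 10: (30,5) -> (40,5) [heading=0, move]
Final: pos=(40,5), heading=0, 0 segment(s) drawn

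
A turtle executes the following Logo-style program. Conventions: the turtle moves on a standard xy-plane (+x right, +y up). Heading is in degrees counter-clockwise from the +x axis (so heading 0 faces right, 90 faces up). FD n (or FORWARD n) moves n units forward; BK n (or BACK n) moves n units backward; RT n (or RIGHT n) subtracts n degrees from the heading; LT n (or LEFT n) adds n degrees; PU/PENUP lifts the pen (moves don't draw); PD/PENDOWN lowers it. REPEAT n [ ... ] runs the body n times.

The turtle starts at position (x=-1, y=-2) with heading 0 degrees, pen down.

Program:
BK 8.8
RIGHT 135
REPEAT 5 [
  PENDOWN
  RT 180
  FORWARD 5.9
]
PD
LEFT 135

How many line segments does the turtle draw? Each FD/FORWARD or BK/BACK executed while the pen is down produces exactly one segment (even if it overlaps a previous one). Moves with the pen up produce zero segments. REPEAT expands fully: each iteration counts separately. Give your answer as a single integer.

Executing turtle program step by step:
Start: pos=(-1,-2), heading=0, pen down
BK 8.8: (-1,-2) -> (-9.8,-2) [heading=0, draw]
RT 135: heading 0 -> 225
REPEAT 5 [
  -- iteration 1/5 --
  PD: pen down
  RT 180: heading 225 -> 45
  FD 5.9: (-9.8,-2) -> (-5.628,2.172) [heading=45, draw]
  -- iteration 2/5 --
  PD: pen down
  RT 180: heading 45 -> 225
  FD 5.9: (-5.628,2.172) -> (-9.8,-2) [heading=225, draw]
  -- iteration 3/5 --
  PD: pen down
  RT 180: heading 225 -> 45
  FD 5.9: (-9.8,-2) -> (-5.628,2.172) [heading=45, draw]
  -- iteration 4/5 --
  PD: pen down
  RT 180: heading 45 -> 225
  FD 5.9: (-5.628,2.172) -> (-9.8,-2) [heading=225, draw]
  -- iteration 5/5 --
  PD: pen down
  RT 180: heading 225 -> 45
  FD 5.9: (-9.8,-2) -> (-5.628,2.172) [heading=45, draw]
]
PD: pen down
LT 135: heading 45 -> 180
Final: pos=(-5.628,2.172), heading=180, 6 segment(s) drawn
Segments drawn: 6

Answer: 6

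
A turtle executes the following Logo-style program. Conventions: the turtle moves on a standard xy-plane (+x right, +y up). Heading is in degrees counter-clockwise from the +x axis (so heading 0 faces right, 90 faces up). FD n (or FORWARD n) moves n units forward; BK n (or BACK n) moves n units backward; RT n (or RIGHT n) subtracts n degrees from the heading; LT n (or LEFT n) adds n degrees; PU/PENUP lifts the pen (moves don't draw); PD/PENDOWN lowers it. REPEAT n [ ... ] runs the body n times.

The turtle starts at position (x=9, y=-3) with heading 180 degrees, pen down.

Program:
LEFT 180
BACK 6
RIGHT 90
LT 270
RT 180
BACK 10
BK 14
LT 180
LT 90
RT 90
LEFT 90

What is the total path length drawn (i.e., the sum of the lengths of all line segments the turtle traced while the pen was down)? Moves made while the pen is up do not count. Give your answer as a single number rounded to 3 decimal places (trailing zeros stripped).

Executing turtle program step by step:
Start: pos=(9,-3), heading=180, pen down
LT 180: heading 180 -> 0
BK 6: (9,-3) -> (3,-3) [heading=0, draw]
RT 90: heading 0 -> 270
LT 270: heading 270 -> 180
RT 180: heading 180 -> 0
BK 10: (3,-3) -> (-7,-3) [heading=0, draw]
BK 14: (-7,-3) -> (-21,-3) [heading=0, draw]
LT 180: heading 0 -> 180
LT 90: heading 180 -> 270
RT 90: heading 270 -> 180
LT 90: heading 180 -> 270
Final: pos=(-21,-3), heading=270, 3 segment(s) drawn

Segment lengths:
  seg 1: (9,-3) -> (3,-3), length = 6
  seg 2: (3,-3) -> (-7,-3), length = 10
  seg 3: (-7,-3) -> (-21,-3), length = 14
Total = 30

Answer: 30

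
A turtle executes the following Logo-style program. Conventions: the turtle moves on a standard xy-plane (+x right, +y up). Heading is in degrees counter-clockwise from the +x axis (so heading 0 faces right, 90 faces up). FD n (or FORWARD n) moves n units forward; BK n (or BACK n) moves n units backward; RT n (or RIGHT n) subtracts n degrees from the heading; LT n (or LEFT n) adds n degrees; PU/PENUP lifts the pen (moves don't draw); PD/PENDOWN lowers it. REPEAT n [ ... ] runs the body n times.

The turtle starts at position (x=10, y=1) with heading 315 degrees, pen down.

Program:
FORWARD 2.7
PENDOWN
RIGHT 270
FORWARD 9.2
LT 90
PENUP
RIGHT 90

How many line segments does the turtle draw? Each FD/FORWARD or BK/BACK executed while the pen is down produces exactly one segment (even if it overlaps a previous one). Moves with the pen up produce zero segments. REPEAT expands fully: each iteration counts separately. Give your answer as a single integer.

Executing turtle program step by step:
Start: pos=(10,1), heading=315, pen down
FD 2.7: (10,1) -> (11.909,-0.909) [heading=315, draw]
PD: pen down
RT 270: heading 315 -> 45
FD 9.2: (11.909,-0.909) -> (18.415,5.596) [heading=45, draw]
LT 90: heading 45 -> 135
PU: pen up
RT 90: heading 135 -> 45
Final: pos=(18.415,5.596), heading=45, 2 segment(s) drawn
Segments drawn: 2

Answer: 2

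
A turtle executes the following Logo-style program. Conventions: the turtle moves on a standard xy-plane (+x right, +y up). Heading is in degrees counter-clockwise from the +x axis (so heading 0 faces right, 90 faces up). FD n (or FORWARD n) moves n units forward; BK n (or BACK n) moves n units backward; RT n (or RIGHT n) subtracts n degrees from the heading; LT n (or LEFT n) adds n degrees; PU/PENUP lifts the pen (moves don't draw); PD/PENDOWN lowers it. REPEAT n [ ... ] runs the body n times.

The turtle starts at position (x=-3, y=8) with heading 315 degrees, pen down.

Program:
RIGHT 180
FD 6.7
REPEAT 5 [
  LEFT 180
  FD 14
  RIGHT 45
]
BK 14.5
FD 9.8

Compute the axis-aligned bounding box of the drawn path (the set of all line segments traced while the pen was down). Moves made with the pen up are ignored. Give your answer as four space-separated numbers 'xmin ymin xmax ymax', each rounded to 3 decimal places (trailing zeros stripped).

Answer: -7.738 2.338 6.262 16.838

Derivation:
Executing turtle program step by step:
Start: pos=(-3,8), heading=315, pen down
RT 180: heading 315 -> 135
FD 6.7: (-3,8) -> (-7.738,12.738) [heading=135, draw]
REPEAT 5 [
  -- iteration 1/5 --
  LT 180: heading 135 -> 315
  FD 14: (-7.738,12.738) -> (2.162,2.838) [heading=315, draw]
  RT 45: heading 315 -> 270
  -- iteration 2/5 --
  LT 180: heading 270 -> 90
  FD 14: (2.162,2.838) -> (2.162,16.838) [heading=90, draw]
  RT 45: heading 90 -> 45
  -- iteration 3/5 --
  LT 180: heading 45 -> 225
  FD 14: (2.162,16.838) -> (-7.738,6.939) [heading=225, draw]
  RT 45: heading 225 -> 180
  -- iteration 4/5 --
  LT 180: heading 180 -> 0
  FD 14: (-7.738,6.939) -> (6.262,6.939) [heading=0, draw]
  RT 45: heading 0 -> 315
  -- iteration 5/5 --
  LT 180: heading 315 -> 135
  FD 14: (6.262,6.939) -> (-3.637,16.838) [heading=135, draw]
  RT 45: heading 135 -> 90
]
BK 14.5: (-3.637,16.838) -> (-3.637,2.338) [heading=90, draw]
FD 9.8: (-3.637,2.338) -> (-3.637,12.138) [heading=90, draw]
Final: pos=(-3.637,12.138), heading=90, 8 segment(s) drawn

Segment endpoints: x in {-7.738, -7.738, -3.637, -3.637, -3.637, -3, 2.162, 2.162, 6.262}, y in {2.338, 2.838, 6.939, 6.939, 8, 12.138, 12.738, 16.838, 16.838}
xmin=-7.738, ymin=2.338, xmax=6.262, ymax=16.838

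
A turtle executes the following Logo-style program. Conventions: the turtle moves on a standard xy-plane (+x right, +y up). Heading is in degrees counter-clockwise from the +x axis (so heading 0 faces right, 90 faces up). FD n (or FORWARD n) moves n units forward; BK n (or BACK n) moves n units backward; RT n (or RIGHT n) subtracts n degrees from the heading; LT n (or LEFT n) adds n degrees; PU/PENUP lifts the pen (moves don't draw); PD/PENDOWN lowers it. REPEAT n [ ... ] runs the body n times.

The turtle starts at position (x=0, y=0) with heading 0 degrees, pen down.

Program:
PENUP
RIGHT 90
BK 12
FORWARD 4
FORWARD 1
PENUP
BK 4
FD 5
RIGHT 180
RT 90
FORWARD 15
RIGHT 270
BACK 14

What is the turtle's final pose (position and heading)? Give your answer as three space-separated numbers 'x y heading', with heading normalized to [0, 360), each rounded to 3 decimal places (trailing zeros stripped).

Answer: 15 -8 90

Derivation:
Executing turtle program step by step:
Start: pos=(0,0), heading=0, pen down
PU: pen up
RT 90: heading 0 -> 270
BK 12: (0,0) -> (0,12) [heading=270, move]
FD 4: (0,12) -> (0,8) [heading=270, move]
FD 1: (0,8) -> (0,7) [heading=270, move]
PU: pen up
BK 4: (0,7) -> (0,11) [heading=270, move]
FD 5: (0,11) -> (0,6) [heading=270, move]
RT 180: heading 270 -> 90
RT 90: heading 90 -> 0
FD 15: (0,6) -> (15,6) [heading=0, move]
RT 270: heading 0 -> 90
BK 14: (15,6) -> (15,-8) [heading=90, move]
Final: pos=(15,-8), heading=90, 0 segment(s) drawn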